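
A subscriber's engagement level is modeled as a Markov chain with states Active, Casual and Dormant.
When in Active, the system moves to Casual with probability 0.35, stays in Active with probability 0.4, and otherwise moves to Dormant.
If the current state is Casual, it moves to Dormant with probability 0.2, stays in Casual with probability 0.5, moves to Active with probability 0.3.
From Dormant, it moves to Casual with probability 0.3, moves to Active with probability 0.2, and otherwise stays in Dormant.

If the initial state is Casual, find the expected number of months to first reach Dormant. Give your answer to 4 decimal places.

Let t(s) be the expected number of months to first reach Dormant from state s, with t(Dormant) = 0. Conditioning on the first month:
t(Active) = 1 + 0.4·t(Active) + 0.35·t(Casual)
t(Casual) = 1 + 0.3·t(Active) + 0.5·t(Casual)
Solving: t(Active) = 4.3590, t(Casual) = 4.6154.
Expected months from Casual to Dormant: 4.6154.

4.6154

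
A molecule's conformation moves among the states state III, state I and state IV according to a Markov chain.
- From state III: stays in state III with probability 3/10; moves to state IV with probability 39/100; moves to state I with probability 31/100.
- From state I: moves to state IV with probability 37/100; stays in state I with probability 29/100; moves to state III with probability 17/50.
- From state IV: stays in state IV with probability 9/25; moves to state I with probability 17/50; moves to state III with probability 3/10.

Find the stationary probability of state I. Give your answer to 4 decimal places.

Let the stationary distribution be π with π = πP and π_1 + π_2 + π_3 = 1.
π_1 = 0.3·π_1 + 0.34·π_2 + 0.3·π_3
π_2 = 0.31·π_1 + 0.29·π_2 + 0.34·π_3
Solving with the normalization constraint gives π = (0.3126, 0.3149, 0.3725).
So the stationary probability of state I is 0.3149.

0.3149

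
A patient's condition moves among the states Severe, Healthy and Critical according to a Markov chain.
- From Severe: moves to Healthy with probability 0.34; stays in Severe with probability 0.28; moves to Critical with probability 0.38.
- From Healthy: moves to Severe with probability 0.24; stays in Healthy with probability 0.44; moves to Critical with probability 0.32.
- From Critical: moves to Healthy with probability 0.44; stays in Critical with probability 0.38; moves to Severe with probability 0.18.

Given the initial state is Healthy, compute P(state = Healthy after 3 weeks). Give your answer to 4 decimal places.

0.4170

Propagate the distribution vector 3 weeks from Healthy.
After 0 weeks: (0.0000, 1.0000, 0.0000)
After 1 week: (0.2400, 0.4400, 0.3200)
After 2 weeks: (0.2304, 0.4160, 0.3536)
After 3 weeks: (0.2280, 0.4170, 0.3550)
P(in Healthy after 3 weeks) = 0.4170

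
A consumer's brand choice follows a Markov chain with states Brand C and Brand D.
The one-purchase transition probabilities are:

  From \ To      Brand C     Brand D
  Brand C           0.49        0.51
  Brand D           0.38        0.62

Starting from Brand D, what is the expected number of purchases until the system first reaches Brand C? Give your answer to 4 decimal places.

Let t(s) be the expected number of purchases to first reach Brand C from state s, with t(Brand C) = 0. Conditioning on the first purchase:
t(Brand D) = 1 + 0.62·t(Brand D)
Solving: t(Brand D) = 2.6316.
Expected purchases from Brand D to Brand C: 2.6316.

2.6316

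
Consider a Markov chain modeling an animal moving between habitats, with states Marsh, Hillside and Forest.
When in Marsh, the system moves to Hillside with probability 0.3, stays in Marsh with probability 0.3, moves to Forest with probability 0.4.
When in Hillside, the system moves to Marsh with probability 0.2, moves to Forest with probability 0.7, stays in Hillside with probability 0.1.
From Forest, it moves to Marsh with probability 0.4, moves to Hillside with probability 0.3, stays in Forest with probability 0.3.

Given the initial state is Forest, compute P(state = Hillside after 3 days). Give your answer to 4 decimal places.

Propagate the distribution vector 3 days from Forest.
After 0 days: (0.0000, 0.0000, 1.0000)
After 1 day: (0.4000, 0.3000, 0.3000)
After 2 days: (0.3000, 0.2400, 0.4600)
After 3 days: (0.3220, 0.2520, 0.4260)
P(in Hillside after 3 days) = 0.2520

0.2520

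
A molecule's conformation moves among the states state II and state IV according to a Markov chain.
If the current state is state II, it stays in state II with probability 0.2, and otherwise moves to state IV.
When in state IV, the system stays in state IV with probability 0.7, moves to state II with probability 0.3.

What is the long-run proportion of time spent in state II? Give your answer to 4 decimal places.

Let the stationary distribution be π with π = πP and π_1 + π_2 = 1.
π_1 = 0.2·π_1 + 0.3·π_2
Solving with the normalization constraint gives π = (0.2727, 0.7273).
So the stationary probability of state II is 0.2727.

0.2727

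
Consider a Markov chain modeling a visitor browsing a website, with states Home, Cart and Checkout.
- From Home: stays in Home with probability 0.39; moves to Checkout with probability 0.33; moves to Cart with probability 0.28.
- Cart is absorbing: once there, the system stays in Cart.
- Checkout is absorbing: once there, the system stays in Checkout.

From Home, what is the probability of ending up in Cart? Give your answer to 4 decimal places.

0.4590

Let h(s) be the probability of absorption at Cart starting from transient state s. Then h(Cart) = 1 and h(Checkout) = 0. By first-step analysis:
h(Home) = 0.39·h(Home) + 0.28·1 + 0.33·0
Solving: h(Home) = 0.4590.
Starting from Home, the probability is 0.4590.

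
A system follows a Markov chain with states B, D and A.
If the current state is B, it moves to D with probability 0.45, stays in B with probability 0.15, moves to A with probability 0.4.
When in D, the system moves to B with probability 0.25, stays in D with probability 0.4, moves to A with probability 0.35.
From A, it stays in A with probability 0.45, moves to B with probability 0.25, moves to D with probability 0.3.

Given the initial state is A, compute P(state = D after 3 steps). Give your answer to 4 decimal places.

0.3705

Propagate the distribution vector 3 steps from A.
After 0 steps: (0.0000, 0.0000, 1.0000)
After 1 step: (0.2500, 0.3000, 0.4500)
After 2 steps: (0.2250, 0.3675, 0.4075)
After 3 steps: (0.2275, 0.3705, 0.4020)
P(in D after 3 steps) = 0.3705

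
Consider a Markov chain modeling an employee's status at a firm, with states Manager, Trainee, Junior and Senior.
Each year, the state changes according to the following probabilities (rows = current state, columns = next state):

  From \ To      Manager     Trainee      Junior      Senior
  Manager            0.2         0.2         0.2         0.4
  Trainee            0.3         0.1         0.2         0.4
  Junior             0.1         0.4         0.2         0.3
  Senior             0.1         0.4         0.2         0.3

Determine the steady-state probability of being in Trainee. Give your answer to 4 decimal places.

0.2810

Let the stationary distribution be π with π = πP and π_1 + π_2 + π_3 + π_4 = 1.
π_1 = 0.2·π_1 + 0.3·π_2 + 0.1·π_3 + 0.1·π_4
π_2 = 0.2·π_1 + 0.1·π_2 + 0.4·π_3 + 0.4·π_4
π_3 = 0.2·π_1 + 0.2·π_2 + 0.2·π_3 + 0.2·π_4
Solving with the normalization constraint gives π = (0.1736, 0.2810, 0.2000, 0.3455).
So the stationary probability of Trainee is 0.2810.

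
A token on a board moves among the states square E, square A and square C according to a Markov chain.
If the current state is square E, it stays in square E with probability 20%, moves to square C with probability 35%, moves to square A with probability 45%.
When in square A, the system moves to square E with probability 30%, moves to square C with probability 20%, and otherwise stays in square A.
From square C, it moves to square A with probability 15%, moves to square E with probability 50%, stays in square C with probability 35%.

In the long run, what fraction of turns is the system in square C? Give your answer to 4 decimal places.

0.2928

Let the stationary distribution be π with π = πP and π_1 + π_2 + π_3 = 1.
π_1 = 0.2·π_1 + 0.3·π_2 + 0.5·π_3
π_2 = 0.45·π_1 + 0.5·π_2 + 0.15·π_3
Solving with the normalization constraint gives π = (0.3260, 0.3812, 0.2928).
So the stationary probability of square C is 0.2928.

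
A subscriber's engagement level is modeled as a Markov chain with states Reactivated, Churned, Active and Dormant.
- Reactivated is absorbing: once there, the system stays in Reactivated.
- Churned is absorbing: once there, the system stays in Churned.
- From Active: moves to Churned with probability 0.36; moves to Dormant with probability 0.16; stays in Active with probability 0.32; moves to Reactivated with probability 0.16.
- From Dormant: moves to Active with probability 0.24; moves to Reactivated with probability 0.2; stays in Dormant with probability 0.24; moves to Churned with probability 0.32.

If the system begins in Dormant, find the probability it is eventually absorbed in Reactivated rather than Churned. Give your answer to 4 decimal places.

0.3645

Let h(s) be the probability of absorption at Reactivated starting from transient state s. Then h(Reactivated) = 1 and h(Churned) = 0. By first-step analysis:
h(Active) = 0.16·1 + 0.36·0 + 0.32·h(Active) + 0.16·h(Dormant)
h(Dormant) = 0.2·1 + 0.32·0 + 0.24·h(Active) + 0.24·h(Dormant)
Solving: h(Active) = 0.3211, h(Dormant) = 0.3645.
Starting from Dormant, the probability is 0.3645.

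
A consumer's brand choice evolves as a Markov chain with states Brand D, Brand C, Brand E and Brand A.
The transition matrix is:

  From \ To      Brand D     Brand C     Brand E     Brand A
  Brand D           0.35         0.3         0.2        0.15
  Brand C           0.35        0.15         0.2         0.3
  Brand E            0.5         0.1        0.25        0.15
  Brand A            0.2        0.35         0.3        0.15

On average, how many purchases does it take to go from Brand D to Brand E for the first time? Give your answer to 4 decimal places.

Let t(s) be the expected number of purchases to first reach Brand E from state s, with t(Brand E) = 0. Conditioning on the first purchase:
t(Brand D) = 1 + 0.35·t(Brand D) + 0.3·t(Brand C) + 0.15·t(Brand A)
t(Brand C) = 1 + 0.35·t(Brand D) + 0.15·t(Brand C) + 0.3·t(Brand A)
t(Brand A) = 1 + 0.2·t(Brand D) + 0.35·t(Brand C) + 0.15·t(Brand A)
Solving: t(Brand D) = 4.5654, t(Brand C) = 4.5055, t(Brand A) = 4.1059.
Expected purchases from Brand D to Brand E: 4.5654.

4.5654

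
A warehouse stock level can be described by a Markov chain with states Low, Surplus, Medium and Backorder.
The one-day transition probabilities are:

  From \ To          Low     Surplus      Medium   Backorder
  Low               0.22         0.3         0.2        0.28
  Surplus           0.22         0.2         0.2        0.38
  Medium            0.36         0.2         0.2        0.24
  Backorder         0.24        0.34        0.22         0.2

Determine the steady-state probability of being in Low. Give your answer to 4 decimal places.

0.2543

Let the stationary distribution be π with π = πP and π_1 + π_2 + π_3 + π_4 = 1.
π_1 = 0.22·π_1 + 0.22·π_2 + 0.36·π_3 + 0.24·π_4
π_2 = 0.3·π_1 + 0.2·π_2 + 0.2·π_3 + 0.34·π_4
π_3 = 0.2·π_1 + 0.2·π_2 + 0.2·π_3 + 0.22·π_4
Solving with the normalization constraint gives π = (0.2543, 0.2641, 0.2055, 0.2761).
So the stationary probability of Low is 0.2543.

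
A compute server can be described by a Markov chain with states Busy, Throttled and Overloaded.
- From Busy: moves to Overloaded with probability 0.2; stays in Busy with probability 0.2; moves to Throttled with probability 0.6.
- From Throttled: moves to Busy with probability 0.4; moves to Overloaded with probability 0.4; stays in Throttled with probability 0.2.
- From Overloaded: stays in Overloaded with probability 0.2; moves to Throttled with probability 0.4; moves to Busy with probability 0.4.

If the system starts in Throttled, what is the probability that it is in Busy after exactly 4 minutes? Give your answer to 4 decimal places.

Propagate the distribution vector 4 minutes from Throttled.
After 0 minutes: (0.0000, 1.0000, 0.0000)
After 1 minute: (0.4000, 0.2000, 0.4000)
After 2 minutes: (0.3200, 0.4400, 0.2400)
After 3 minutes: (0.3360, 0.3760, 0.2880)
After 4 minutes: (0.3328, 0.3920, 0.2752)
P(in Busy after 4 minutes) = 0.3328

0.3328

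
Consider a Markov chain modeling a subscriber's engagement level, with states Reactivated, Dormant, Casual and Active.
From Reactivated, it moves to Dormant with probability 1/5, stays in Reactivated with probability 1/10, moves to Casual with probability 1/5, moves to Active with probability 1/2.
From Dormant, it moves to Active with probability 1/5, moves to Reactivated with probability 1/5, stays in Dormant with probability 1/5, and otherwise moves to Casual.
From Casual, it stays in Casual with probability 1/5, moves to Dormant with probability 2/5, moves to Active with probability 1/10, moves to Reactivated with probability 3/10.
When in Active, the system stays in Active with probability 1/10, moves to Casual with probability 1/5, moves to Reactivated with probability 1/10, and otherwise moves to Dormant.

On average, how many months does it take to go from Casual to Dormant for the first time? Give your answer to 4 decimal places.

Let t(s) be the expected number of months to first reach Dormant from state s, with t(Dormant) = 0. Conditioning on the first month:
t(Reactivated) = 1 + 0.1·t(Reactivated) + 0.2·t(Casual) + 0.5·t(Active)
t(Casual) = 1 + 0.3·t(Reactivated) + 0.2·t(Casual) + 0.1·t(Active)
t(Active) = 1 + 0.1·t(Reactivated) + 0.2·t(Casual) + 0.1·t(Active)
Solving: t(Reactivated) = 2.7778, t(Casual) = 2.5397, t(Active) = 1.9841.
Expected months from Casual to Dormant: 2.5397.

2.5397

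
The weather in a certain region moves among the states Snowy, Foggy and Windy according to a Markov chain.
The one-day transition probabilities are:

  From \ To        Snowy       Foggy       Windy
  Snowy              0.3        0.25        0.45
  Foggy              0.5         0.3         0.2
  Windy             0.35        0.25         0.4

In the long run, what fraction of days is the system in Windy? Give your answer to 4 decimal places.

0.3659

Let the stationary distribution be π with π = πP and π_1 + π_2 + π_3 = 1.
π_1 = 0.3·π_1 + 0.5·π_2 + 0.35·π_3
π_2 = 0.25·π_1 + 0.3·π_2 + 0.25·π_3
Solving with the normalization constraint gives π = (0.3709, 0.2632, 0.3659).
So the stationary probability of Windy is 0.3659.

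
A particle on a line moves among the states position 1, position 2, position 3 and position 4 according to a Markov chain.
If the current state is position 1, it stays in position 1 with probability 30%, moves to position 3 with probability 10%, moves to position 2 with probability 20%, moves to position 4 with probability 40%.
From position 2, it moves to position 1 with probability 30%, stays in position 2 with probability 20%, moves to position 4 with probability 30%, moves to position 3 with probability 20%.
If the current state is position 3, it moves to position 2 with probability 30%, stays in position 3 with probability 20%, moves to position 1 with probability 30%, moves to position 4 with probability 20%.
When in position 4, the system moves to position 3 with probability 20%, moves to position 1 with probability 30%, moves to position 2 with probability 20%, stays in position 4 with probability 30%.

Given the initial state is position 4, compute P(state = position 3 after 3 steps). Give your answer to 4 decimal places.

Propagate the distribution vector 3 steps from position 4.
After 0 steps: (0.0000, 0.0000, 0.0000, 1.0000)
After 1 step: (0.3000, 0.2000, 0.2000, 0.3000)
After 2 steps: (0.3000, 0.2200, 0.1700, 0.3100)
After 3 steps: (0.3000, 0.2170, 0.1700, 0.3130)
P(in position 3 after 3 steps) = 0.1700

0.1700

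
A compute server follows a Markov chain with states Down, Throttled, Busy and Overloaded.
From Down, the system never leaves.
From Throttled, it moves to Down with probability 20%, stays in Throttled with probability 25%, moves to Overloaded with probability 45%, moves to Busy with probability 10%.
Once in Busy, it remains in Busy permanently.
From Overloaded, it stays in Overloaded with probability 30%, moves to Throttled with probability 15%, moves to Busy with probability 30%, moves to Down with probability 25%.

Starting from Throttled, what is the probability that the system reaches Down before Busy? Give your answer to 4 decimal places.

Let h(s) be the probability of absorption at Down starting from transient state s. Then h(Down) = 1 and h(Busy) = 0. By first-step analysis:
h(Throttled) = 0.2·1 + 0.25·h(Throttled) + 0.1·0 + 0.45·h(Overloaded)
h(Overloaded) = 0.25·1 + 0.15·h(Throttled) + 0.3·0 + 0.3·h(Overloaded)
Solving: h(Throttled) = 0.5519, h(Overloaded) = 0.4754.
Starting from Throttled, the probability is 0.5519.

0.5519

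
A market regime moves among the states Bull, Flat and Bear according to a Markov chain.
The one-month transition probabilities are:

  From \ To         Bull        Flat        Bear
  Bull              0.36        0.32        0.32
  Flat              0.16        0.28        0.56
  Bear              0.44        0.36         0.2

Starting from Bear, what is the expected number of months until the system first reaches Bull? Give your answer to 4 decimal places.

Let t(s) be the expected number of months to first reach Bull from state s, with t(Bull) = 0. Conditioning on the first month:
t(Flat) = 1 + 0.28·t(Flat) + 0.56·t(Bear)
t(Bear) = 1 + 0.36·t(Flat) + 0.2·t(Bear)
Solving: t(Flat) = 3.6325, t(Bear) = 2.8846.
Expected months from Bear to Bull: 2.8846.

2.8846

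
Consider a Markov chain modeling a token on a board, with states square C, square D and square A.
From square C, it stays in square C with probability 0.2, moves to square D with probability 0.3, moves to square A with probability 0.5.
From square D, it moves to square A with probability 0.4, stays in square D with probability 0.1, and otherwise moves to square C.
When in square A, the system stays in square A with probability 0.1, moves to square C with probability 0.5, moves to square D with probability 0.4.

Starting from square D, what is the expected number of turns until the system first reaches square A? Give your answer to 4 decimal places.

Let t(s) be the expected number of turns to first reach square A from state s, with t(square A) = 0. Conditioning on the first turn:
t(square C) = 1 + 0.2·t(square C) + 0.3·t(square D)
t(square D) = 1 + 0.5·t(square C) + 0.1·t(square D)
Solving: t(square C) = 2.1053, t(square D) = 2.2807.
Expected turns from square D to square A: 2.2807.

2.2807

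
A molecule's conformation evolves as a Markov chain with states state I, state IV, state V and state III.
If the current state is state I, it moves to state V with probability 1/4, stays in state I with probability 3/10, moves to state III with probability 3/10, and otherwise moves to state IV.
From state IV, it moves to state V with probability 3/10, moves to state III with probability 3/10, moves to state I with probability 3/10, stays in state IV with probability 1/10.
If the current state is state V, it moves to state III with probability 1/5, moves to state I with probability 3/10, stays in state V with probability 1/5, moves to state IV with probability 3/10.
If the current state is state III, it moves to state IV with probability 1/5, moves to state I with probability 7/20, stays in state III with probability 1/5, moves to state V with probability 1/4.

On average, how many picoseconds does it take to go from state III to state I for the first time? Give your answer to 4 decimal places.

3.0544

Let t(s) be the expected number of picoseconds to first reach state I from state s, with t(state I) = 0. Conditioning on the first picosecond:
t(state IV) = 1 + 0.1·t(state IV) + 0.3·t(state V) + 0.3·t(state III)
t(state V) = 1 + 0.3·t(state IV) + 0.2·t(state V) + 0.2·t(state III)
t(state III) = 1 + 0.2·t(state IV) + 0.25·t(state V) + 0.2·t(state III)
Solving: t(state IV) = 3.2005, t(state V) = 3.2138, t(state III) = 3.0544.
Expected picoseconds from state III to state I: 3.0544.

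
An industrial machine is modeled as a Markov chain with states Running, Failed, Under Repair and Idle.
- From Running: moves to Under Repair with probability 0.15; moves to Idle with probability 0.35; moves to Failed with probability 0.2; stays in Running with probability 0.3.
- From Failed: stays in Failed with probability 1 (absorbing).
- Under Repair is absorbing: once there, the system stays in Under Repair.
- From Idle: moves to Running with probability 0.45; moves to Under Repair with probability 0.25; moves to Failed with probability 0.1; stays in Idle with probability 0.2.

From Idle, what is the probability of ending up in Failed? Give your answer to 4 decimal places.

0.3975

Let h(s) be the probability of absorption at Failed starting from transient state s. Then h(Failed) = 1 and h(Under Repair) = 0. By first-step analysis:
h(Running) = 0.3·h(Running) + 0.2·1 + 0.15·0 + 0.35·h(Idle)
h(Idle) = 0.45·h(Running) + 0.1·1 + 0.25·0 + 0.2·h(Idle)
Solving: h(Running) = 0.4845, h(Idle) = 0.3975.
Starting from Idle, the probability is 0.3975.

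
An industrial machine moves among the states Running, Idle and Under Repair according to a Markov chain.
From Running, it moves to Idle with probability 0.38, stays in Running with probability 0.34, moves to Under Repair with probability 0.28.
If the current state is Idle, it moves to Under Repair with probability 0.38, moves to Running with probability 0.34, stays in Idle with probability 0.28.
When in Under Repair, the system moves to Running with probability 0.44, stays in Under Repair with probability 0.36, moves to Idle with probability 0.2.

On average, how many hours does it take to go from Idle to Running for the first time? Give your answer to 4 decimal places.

Let t(s) be the expected number of hours to first reach Running from state s, with t(Running) = 0. Conditioning on the first hour:
t(Idle) = 1 + 0.28·t(Idle) + 0.38·t(Under Repair)
t(Under Repair) = 1 + 0.2·t(Idle) + 0.36·t(Under Repair)
Solving: t(Idle) = 2.6507, t(Under Repair) = 2.3909.
Expected hours from Idle to Running: 2.6507.

2.6507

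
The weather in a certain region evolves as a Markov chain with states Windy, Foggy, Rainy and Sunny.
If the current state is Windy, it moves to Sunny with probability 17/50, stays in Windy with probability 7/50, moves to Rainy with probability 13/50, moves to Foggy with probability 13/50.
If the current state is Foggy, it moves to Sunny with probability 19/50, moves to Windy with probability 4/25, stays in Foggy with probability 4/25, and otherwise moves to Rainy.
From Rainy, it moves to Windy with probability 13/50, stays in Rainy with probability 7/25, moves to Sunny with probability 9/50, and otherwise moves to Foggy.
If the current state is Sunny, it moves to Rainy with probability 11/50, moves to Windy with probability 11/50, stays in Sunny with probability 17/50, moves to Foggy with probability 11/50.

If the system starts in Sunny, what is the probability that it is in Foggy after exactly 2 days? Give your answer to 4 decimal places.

Propagate the distribution vector 2 days from Sunny.
After 0 days: (0.0000, 0.0000, 0.0000, 1.0000)
After 1 day: (0.2200, 0.2200, 0.2200, 0.3400)
After 2 days: (0.1980, 0.2288, 0.2596, 0.3136)
P(in Foggy after 2 days) = 0.2288

0.2288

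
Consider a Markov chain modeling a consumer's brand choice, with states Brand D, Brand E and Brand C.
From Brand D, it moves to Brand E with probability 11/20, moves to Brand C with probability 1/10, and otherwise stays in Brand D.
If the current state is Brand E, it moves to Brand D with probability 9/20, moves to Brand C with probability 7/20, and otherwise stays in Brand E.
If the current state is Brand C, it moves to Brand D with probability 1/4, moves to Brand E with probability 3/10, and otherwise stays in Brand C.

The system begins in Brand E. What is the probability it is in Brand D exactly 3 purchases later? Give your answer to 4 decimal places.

0.3620

Propagate the distribution vector 3 purchases from Brand E.
After 0 purchases: (0.0000, 1.0000, 0.0000)
After 1 purchase: (0.4500, 0.2000, 0.3500)
After 2 purchases: (0.3350, 0.3925, 0.2725)
After 3 purchases: (0.3620, 0.3445, 0.2935)
P(in Brand D after 3 purchases) = 0.3620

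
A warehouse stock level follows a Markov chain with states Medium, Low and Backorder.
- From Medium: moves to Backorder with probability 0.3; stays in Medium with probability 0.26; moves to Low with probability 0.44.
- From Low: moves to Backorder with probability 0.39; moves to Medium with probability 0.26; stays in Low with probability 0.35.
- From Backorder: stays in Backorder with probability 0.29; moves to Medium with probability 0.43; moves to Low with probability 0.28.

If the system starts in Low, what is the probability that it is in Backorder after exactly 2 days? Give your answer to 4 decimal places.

0.3276

Sum over the intermediate state after 1 day:
P = P(Low→Medium)·P(Medium→Backorder) + P(Low→Low)·P(Low→Backorder) + P(Low→Backorder)·P(Backorder→Backorder)
  = 0.26×0.3 + 0.35×0.39 + 0.39×0.29
  = 0.0780 + 0.1365 + 0.1131 = 0.3276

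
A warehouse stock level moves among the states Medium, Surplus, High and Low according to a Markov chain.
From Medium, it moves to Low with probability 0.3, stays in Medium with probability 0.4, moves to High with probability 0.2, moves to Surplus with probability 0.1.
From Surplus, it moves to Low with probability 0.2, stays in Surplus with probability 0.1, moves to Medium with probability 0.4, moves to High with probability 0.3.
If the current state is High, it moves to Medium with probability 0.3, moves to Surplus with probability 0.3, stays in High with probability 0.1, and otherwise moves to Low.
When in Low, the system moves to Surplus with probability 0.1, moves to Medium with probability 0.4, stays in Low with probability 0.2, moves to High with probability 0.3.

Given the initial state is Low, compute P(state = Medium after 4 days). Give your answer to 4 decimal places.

Propagate the distribution vector 4 days from Low.
After 0 days: (0.0000, 0.0000, 0.0000, 1.0000)
After 1 day: (0.4000, 0.1000, 0.3000, 0.2000)
After 2 days: (0.3700, 0.1600, 0.2000, 0.2700)
After 3 days: (0.3800, 0.1400, 0.2230, 0.2570)
After 4 days: (0.3777, 0.1446, 0.2174, 0.2603)
P(in Medium after 4 days) = 0.3777

0.3777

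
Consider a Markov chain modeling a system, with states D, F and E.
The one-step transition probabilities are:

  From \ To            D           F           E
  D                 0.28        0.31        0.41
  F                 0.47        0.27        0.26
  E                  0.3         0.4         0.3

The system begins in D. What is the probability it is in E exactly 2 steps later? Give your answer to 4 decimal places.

0.3184

Sum over the intermediate state after 1 step:
P = P(D→D)·P(D→E) + P(D→F)·P(F→E) + P(D→E)·P(E→E)
  = 0.28×0.41 + 0.31×0.26 + 0.41×0.3
  = 0.1148 + 0.0806 + 0.1230 = 0.3184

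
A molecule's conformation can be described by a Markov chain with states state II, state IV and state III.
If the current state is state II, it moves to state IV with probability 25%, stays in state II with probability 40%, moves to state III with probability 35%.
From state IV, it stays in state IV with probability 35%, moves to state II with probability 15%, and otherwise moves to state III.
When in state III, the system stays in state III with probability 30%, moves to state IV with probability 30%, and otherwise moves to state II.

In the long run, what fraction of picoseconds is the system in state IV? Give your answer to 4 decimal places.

Let the stationary distribution be π with π = πP and π_1 + π_2 + π_3 = 1.
π_1 = 0.4·π_1 + 0.15·π_2 + 0.4·π_3
π_2 = 0.25·π_1 + 0.35·π_2 + 0.3·π_3
Solving with the normalization constraint gives π = (0.3253, 0.2987, 0.3760).
So the stationary probability of state IV is 0.2987.

0.2987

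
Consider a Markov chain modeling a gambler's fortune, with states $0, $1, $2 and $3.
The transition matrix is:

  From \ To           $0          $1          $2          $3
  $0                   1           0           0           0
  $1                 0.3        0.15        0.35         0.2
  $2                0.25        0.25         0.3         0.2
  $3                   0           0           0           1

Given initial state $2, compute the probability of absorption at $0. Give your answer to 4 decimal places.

0.5665

Let h(s) be the probability of absorption at $0 starting from transient state s. Then h($0) = 1 and h($3) = 0. By first-step analysis:
h($1) = 0.3·1 + 0.15·h($1) + 0.35·h($2) + 0.2·0
h($2) = 0.25·1 + 0.25·h($1) + 0.3·h($2) + 0.2·0
Solving: h($1) = 0.5862, h($2) = 0.5665.
Starting from $2, the probability is 0.5665.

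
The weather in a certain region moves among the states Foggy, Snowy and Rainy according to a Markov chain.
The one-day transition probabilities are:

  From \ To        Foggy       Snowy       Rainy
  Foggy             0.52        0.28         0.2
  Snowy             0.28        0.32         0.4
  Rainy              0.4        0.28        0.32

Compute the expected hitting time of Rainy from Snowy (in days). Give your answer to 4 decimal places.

Let t(s) be the expected number of days to first reach Rainy from state s, with t(Rainy) = 0. Conditioning on the first day:
t(Foggy) = 1 + 0.52·t(Foggy) + 0.28·t(Snowy)
t(Snowy) = 1 + 0.28·t(Foggy) + 0.32·t(Snowy)
Solving: t(Foggy) = 3.8710, t(Snowy) = 3.0645.
Expected days from Snowy to Rainy: 3.0645.

3.0645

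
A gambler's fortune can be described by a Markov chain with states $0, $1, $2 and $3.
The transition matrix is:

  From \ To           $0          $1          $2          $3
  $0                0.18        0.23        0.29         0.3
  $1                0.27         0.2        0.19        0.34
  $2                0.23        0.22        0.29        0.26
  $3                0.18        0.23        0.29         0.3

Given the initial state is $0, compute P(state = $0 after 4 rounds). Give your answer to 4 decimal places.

0.2133

Propagate the distribution vector 4 rounds from $0.
After 0 rounds: (1.0000, 0.0000, 0.0000, 0.0000)
After 1 round: (0.1800, 0.2300, 0.2900, 0.3000)
After 2 rounds: (0.2152, 0.2202, 0.2670, 0.2976)
After 3 rounds: (0.2132, 0.2207, 0.2680, 0.2981)
After 4 rounds: (0.2133, 0.2207, 0.2679, 0.2981)
P(in $0 after 4 rounds) = 0.2133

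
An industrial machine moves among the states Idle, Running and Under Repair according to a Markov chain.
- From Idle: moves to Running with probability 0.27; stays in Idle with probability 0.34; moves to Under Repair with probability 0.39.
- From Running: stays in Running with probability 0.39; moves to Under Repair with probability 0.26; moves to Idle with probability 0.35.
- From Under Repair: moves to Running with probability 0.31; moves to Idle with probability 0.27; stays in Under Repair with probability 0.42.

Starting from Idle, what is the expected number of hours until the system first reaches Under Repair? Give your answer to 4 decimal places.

Let t(s) be the expected number of hours to first reach Under Repair from state s, with t(Under Repair) = 0. Conditioning on the first hour:
t(Idle) = 1 + 0.34·t(Idle) + 0.27·t(Running)
t(Running) = 1 + 0.35·t(Idle) + 0.39·t(Running)
Solving: t(Idle) = 2.8562, t(Running) = 3.2782.
Expected hours from Idle to Under Repair: 2.8562.

2.8562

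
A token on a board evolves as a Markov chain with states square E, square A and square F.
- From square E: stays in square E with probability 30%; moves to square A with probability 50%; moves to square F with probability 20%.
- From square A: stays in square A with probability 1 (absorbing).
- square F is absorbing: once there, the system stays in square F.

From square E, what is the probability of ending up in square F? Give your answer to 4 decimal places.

0.2857

Let h(s) be the probability of absorption at square F starting from transient state s. Then h(square F) = 1 and h(square A) = 0. By first-step analysis:
h(square E) = 0.3·h(square E) + 0.5·0 + 0.2·1
Solving: h(square E) = 0.2857.
Starting from square E, the probability is 0.2857.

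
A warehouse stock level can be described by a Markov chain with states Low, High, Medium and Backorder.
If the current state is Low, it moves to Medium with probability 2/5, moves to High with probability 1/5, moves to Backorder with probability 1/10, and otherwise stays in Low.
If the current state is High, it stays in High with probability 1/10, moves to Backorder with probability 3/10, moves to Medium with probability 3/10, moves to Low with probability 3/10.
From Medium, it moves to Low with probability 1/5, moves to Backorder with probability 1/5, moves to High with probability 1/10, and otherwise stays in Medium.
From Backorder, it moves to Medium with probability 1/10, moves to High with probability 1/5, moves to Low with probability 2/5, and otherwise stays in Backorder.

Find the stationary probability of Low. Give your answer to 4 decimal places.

Let the stationary distribution be π with π = πP and π_1 + π_2 + π_3 + π_4 = 1.
π_1 = 0.3·π_1 + 0.3·π_2 + 0.2·π_3 + 0.4·π_4
π_2 = 0.2·π_1 + 0.1·π_2 + 0.1·π_3 + 0.2·π_4
π_3 = 0.4·π_1 + 0.3·π_2 + 0.5·π_3 + 0.1·π_4
Solving with the normalization constraint gives π = (0.2848, 0.1492, 0.3588, 0.2072).
So the stationary probability of Low is 0.2848.

0.2848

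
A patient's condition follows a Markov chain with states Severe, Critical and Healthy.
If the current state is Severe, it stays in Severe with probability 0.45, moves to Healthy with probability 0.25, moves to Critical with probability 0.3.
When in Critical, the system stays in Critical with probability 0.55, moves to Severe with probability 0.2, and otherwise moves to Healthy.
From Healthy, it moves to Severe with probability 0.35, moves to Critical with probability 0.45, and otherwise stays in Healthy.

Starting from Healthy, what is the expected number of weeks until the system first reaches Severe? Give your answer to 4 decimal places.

Let t(s) be the expected number of weeks to first reach Severe from state s, with t(Severe) = 0. Conditioning on the first week:
t(Critical) = 1 + 0.55·t(Critical) + 0.25·t(Healthy)
t(Healthy) = 1 + 0.45·t(Critical) + 0.2·t(Healthy)
Solving: t(Critical) = 4.2424, t(Healthy) = 3.6364.
Expected weeks from Healthy to Severe: 3.6364.

3.6364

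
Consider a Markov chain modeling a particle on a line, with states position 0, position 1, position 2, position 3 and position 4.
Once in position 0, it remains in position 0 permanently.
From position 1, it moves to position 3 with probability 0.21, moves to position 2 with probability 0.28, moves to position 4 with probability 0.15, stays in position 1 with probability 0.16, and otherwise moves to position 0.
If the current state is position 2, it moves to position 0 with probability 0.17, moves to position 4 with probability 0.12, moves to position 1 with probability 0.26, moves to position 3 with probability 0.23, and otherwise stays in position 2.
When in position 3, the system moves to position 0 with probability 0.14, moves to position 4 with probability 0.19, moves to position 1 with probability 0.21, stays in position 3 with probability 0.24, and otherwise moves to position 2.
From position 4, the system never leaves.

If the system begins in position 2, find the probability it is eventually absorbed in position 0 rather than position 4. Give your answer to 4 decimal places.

Let h(s) be the probability of absorption at position 0 starting from transient state s. Then h(position 0) = 1 and h(position 4) = 0. By first-step analysis:
h(position 1) = 0.2·1 + 0.16·h(position 1) + 0.28·h(position 2) + 0.21·h(position 3) + 0.15·0
h(position 2) = 0.17·1 + 0.26·h(position 1) + 0.22·h(position 2) + 0.23·h(position 3) + 0.12·0
h(position 3) = 0.14·1 + 0.21·h(position 1) + 0.22·h(position 2) + 0.24·h(position 3) + 0.19·0
Solving: h(position 1) = 0.5421, h(position 2) = 0.5435, h(position 3) = 0.4913.
Starting from position 2, the probability is 0.5435.

0.5435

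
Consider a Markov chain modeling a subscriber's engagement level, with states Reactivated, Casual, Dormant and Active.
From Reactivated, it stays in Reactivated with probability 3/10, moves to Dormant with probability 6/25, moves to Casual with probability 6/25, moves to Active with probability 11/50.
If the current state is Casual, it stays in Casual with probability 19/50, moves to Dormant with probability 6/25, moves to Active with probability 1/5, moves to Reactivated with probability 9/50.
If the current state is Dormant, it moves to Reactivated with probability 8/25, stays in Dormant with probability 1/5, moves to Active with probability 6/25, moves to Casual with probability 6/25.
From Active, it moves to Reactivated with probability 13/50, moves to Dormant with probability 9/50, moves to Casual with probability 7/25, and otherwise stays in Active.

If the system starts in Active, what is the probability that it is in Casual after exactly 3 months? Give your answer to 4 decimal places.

Propagate the distribution vector 3 months from Active.
After 0 months: (0.0000, 0.0000, 0.0000, 1.0000)
After 1 month: (0.2600, 0.2800, 0.1800, 0.2800)
After 2 months: (0.2588, 0.2904, 0.2160, 0.2348)
After 3 months: (0.2601, 0.2900, 0.2173, 0.2326)
P(in Casual after 3 months) = 0.2900

0.2900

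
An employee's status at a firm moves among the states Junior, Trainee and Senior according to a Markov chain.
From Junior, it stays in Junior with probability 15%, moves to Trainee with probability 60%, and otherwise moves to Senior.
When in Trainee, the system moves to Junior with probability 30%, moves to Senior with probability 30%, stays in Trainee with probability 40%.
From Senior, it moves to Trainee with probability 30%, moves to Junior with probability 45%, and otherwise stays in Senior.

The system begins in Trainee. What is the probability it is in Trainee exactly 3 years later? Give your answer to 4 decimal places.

Propagate the distribution vector 3 years from Trainee.
After 0 years: (0.0000, 1.0000, 0.0000)
After 1 year: (0.3000, 0.4000, 0.3000)
After 2 years: (0.3000, 0.4300, 0.2700)
After 3 years: (0.2955, 0.4330, 0.2715)
P(in Trainee after 3 years) = 0.4330

0.4330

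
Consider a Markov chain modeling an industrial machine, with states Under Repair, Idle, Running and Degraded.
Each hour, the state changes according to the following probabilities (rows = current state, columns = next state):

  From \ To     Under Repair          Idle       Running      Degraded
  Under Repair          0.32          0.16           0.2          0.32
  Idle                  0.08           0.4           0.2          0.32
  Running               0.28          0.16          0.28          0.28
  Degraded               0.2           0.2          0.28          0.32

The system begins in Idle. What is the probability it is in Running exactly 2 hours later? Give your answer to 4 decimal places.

0.2416

Propagate the distribution vector 2 hours from Idle.
After 0 hours: (0.0000, 1.0000, 0.0000, 0.0000)
After 1 hour: (0.0800, 0.4000, 0.2000, 0.3200)
After 2 hours: (0.1776, 0.2688, 0.2416, 0.3120)
P(in Running after 2 hours) = 0.2416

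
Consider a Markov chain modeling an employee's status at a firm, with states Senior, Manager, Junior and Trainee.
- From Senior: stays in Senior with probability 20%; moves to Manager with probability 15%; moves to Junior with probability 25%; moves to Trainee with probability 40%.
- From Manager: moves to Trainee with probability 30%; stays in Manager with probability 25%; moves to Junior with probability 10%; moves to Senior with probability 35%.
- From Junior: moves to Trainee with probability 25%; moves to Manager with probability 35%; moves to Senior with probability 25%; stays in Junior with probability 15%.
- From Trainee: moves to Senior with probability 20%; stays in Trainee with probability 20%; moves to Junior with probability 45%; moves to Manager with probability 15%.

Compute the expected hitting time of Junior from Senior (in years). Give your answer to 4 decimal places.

Let t(s) be the expected number of years to first reach Junior from state s, with t(Junior) = 0. Conditioning on the first year:
t(Senior) = 1 + 0.2·t(Senior) + 0.15·t(Manager) + 0.4·t(Trainee)
t(Manager) = 1 + 0.35·t(Senior) + 0.25·t(Manager) + 0.3·t(Trainee)
t(Trainee) = 1 + 0.2·t(Senior) + 0.15·t(Manager) + 0.2·t(Trainee)
Solving: t(Senior) = 3.4615, t(Manager) = 4.1026, t(Trainee) = 2.8846.
Expected years from Senior to Junior: 3.4615.

3.4615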